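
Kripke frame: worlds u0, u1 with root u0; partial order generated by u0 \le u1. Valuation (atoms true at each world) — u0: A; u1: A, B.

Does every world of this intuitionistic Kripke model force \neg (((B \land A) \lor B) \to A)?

No

Not every world: u0 \nVdash \neg (((B \land A) \lor B) \to A).
u0 \nVdash \neg (((B \land A) \lor B) \to A) since u0 is accessible from u0 and u0 \Vdash ((B \land A) \lor B) \to A.
u0 \Vdash ((B \land A) \lor B) \to A: every world accessible from u0 that forces (B \land A) \lor B (namely u1) also forces A.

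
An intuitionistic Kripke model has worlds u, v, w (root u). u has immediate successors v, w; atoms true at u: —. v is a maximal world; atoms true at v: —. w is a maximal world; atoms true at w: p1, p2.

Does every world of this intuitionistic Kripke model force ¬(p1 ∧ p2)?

Not every world: u ⊮ ¬(p1 ∧ p2).
u ⊮ ¬(p1 ∧ p2) since w is accessible from u and w ⊩ p1 ∧ p2.
w ⊩ p1 ∧ p2 since w forces both conjuncts.

No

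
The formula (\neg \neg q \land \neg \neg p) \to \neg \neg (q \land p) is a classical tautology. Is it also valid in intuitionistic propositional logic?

Yes

This is the distribution of double negation over conjunction, which is intuitionistically derivable.
Assume \neg \neg q, \neg \neg p, and \neg (q \land p). From q we'd get \neg p (since q \land p is refuted), contradicting \neg \neg p; so \neg q, contradicting \neg \neg q.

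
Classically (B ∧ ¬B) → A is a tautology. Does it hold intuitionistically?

This is an instance of ex falso quodlibet, which is intuitionistically derivable.
No world can force both B and ¬B, so the antecedent B ∧ ¬B is never forced and the implication holds vacuously at every world.

Yes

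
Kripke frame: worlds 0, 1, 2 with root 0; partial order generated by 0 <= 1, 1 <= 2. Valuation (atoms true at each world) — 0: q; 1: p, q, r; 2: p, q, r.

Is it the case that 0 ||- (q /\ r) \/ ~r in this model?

0 ||-/- (q /\ r) \/ ~r: neither disjunct is forced at 0.
0 ||-/- q /\ r since 0 fails r.

No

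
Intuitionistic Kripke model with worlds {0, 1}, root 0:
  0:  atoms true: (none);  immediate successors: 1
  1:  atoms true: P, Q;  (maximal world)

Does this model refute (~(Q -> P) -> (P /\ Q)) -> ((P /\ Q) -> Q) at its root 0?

No

0 ||- (~(Q -> P) -> (P /\ Q)) -> ((P /\ Q) -> Q): every world accessible from 0 that forces ~(Q -> P) -> (P /\ Q) (namely 0, 1) also forces (P /\ Q) -> Q.
So the root 0 forces (~(Q -> P) -> (P /\ Q)) -> ((P /\ Q) -> Q); the model is not a countermodel.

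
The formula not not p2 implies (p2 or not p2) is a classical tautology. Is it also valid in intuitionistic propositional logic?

No

This is a variant of double-negation elimination (deriving excluded middle from double negation), which is not intuitionistically valid.
A Kripke countermodel: worlds a, b; order generated by a <= b; atoms true at each world — a:{}; b:{p2}.
a does not force not not p2 implies (p2 or not p2): already at a itself, a forces not not p2 but a does not force p2 or not p2.
a does not force p2 or not p2: neither disjunct is forced at a.
a lacks atom p2, so a does not force p2.
So the root a does not force the formula.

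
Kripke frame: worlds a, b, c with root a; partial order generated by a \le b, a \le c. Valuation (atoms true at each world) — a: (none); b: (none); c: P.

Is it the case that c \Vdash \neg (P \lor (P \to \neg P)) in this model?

c \nVdash \neg (P \lor (P \to \neg P)) since c is accessible from c and c \Vdash P \lor (P \to \neg P).
c \Vdash P \lor (P \to \neg P) via the disjunct P.

No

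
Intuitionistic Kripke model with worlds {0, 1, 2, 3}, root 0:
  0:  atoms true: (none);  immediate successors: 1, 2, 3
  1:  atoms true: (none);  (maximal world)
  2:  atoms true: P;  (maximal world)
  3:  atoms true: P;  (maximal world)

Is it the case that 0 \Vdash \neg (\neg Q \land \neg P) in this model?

No

0 \nVdash \neg (\neg Q \land \neg P) since 1 is accessible from 0 and 1 \Vdash \neg Q \land \neg P.
1 \Vdash \neg Q \land \neg P since 1 forces both conjuncts.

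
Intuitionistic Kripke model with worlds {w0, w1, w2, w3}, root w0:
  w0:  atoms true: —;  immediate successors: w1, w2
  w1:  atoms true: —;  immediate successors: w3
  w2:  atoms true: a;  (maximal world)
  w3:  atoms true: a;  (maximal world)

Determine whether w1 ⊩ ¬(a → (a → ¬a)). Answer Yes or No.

w1 ⊩ ¬(a → (a → ¬a)): no world accessible from w1 forces a → (a → ¬a).

Yes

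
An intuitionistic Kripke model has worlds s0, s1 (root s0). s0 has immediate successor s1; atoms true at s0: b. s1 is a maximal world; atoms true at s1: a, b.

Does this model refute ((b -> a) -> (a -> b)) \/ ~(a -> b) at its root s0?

s0 ||- ((b -> a) -> (a -> b)) \/ ~(a -> b) via the disjunct (b -> a) -> (a -> b).
So the root s0 forces ((b -> a) -> (a -> b)) \/ ~(a -> b); the model is not a countermodel.

No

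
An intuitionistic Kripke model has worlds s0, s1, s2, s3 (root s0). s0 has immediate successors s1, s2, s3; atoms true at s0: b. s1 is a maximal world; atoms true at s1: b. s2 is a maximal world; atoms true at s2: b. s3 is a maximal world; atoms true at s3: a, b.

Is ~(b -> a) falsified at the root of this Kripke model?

s0 ||-/- ~(b -> a) since s3 is accessible from s0 and s3 ||- b -> a.
s3 ||- b -> a: every world accessible from s3 that forces b (namely s3) also forces a.
So the root s0 does not force ~(b -> a); the model is a countermodel.

Yes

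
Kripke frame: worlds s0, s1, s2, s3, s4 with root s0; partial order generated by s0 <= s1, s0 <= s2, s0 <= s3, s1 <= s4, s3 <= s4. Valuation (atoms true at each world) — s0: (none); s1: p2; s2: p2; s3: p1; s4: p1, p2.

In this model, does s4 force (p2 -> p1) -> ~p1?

s4 ||-/- (p2 -> p1) -> ~p1: already at s4 itself, s4 ||- p2 -> p1 but s4 ||-/- ~p1.
s4 ||-/- ~p1 since s4 is accessible from s4 and s4 ||- p1.

No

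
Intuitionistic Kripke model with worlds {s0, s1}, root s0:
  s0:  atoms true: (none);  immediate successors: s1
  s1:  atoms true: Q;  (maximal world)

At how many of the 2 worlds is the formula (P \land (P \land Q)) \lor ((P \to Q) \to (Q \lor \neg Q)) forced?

s0: does not force it — s0 \nVdash (P \land (P \land Q)) \lor ((P \to Q) \to (Q \lor \neg Q)): neither disjunct is forced at s0.
s1: forces it.
Worlds forcing the formula: {s1}.

1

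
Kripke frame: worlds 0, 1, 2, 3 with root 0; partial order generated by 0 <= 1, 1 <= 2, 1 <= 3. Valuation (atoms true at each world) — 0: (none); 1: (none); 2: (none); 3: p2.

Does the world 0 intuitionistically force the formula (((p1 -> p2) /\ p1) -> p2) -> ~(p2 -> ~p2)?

No

0 ||-/- (((p1 -> p2) /\ p1) -> p2) -> ~(p2 -> ~p2): already at 0 itself, 0 ||- ((p1 -> p2) /\ p1) -> p2 but 0 ||-/- ~(p2 -> ~p2).
0 ||-/- ~(p2 -> ~p2) since 2 is accessible from 0 and 2 ||- p2 -> ~p2.
2 ||- p2 -> ~p2 vacuously: no world accessible from 2 forces the antecedent p2.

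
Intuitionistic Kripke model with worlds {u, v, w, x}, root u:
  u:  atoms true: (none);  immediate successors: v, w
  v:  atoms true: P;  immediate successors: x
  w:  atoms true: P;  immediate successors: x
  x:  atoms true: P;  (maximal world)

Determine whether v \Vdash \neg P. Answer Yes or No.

v \nVdash \neg P since v is accessible from v and v \Vdash P.

No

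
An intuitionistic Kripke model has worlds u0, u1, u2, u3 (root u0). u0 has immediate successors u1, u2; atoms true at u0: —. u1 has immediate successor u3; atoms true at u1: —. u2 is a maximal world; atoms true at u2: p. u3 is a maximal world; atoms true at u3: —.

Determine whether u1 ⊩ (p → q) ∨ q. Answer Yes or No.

u1 ⊩ (p → q) ∨ q via the disjunct p → q.

Yes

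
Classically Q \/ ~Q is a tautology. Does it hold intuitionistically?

This is the law of excluded middle, which is not intuitionistically valid.
A Kripke countermodel: worlds 0, 1; order generated by 0 <= 1; atoms true at each world — 0:{}; 1:{Q}.
0 ||-/- Q \/ ~Q: neither disjunct is forced at 0.
0 lacks atom Q, so 0 ||-/- Q.
So the root 0 does not force the formula.

No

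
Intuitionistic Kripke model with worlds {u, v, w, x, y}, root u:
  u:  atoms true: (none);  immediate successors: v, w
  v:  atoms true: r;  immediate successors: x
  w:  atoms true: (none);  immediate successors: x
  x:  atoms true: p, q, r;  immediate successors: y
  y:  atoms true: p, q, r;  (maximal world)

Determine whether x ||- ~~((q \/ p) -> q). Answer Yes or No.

Yes

x ||- ~~((q \/ p) -> q): no world accessible from x forces ~((q \/ p) -> q).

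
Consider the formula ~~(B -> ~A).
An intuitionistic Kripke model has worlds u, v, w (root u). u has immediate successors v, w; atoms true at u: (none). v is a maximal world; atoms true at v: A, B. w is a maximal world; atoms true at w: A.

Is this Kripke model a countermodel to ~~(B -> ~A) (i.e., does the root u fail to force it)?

Yes

u ||-/- ~~(B -> ~A) since v is accessible from u and v ||- ~(B -> ~A).
v ||- ~(B -> ~A): no world accessible from v forces B -> ~A.
So the root u does not force ~~(B -> ~A); the model is a countermodel.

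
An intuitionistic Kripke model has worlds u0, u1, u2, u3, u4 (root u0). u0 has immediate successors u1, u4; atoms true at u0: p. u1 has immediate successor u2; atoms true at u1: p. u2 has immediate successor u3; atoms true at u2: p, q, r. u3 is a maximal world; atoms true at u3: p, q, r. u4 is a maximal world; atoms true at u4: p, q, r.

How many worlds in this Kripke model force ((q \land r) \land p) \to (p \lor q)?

u0: forces it.
u1: forces it.
u2: forces it.
u3: forces it.
u4: forces it.
Worlds forcing the formula: {u0, u1, u2, u3, u4}.

5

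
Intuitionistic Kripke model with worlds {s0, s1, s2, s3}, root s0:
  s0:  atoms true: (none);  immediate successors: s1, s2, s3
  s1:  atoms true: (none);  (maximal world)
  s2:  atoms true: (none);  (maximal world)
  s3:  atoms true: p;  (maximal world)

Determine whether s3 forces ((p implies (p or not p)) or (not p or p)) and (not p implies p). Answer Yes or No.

s3 forces ((p implies (p or not p)) or (not p or p)) and (not p implies p) since s3 forces both conjuncts.

Yes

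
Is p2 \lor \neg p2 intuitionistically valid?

No

This is the law of excluded middle, which is not intuitionistically valid.
A Kripke countermodel: worlds 0, 1; order generated by 0 \le 1; atoms true at each world — 0:{}; 1:{p2}.
0 \nVdash p2 \lor \neg p2: neither disjunct is forced at 0.
0 lacks atom p2, so 0 \nVdash p2.
So the root 0 does not force the formula.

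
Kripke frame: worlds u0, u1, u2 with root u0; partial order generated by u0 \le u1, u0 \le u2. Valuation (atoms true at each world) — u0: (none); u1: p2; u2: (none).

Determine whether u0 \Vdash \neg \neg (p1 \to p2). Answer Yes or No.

u0 \Vdash \neg \neg (p1 \to p2): no world accessible from u0 forces \neg (p1 \to p2).

Yes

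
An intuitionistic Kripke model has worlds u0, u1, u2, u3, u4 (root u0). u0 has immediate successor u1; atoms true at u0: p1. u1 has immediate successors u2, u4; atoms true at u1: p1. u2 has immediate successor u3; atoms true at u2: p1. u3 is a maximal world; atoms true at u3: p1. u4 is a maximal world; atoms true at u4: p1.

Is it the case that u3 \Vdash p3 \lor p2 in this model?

No

u3 \nVdash p3 \lor p2: neither disjunct is forced at u3.
u3 lacks atom p3, so u3 \nVdash p3.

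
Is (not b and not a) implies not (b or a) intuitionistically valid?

Yes

This is a constructively valid De Morgan direction (conjunction of negations to negated disjunction), which is intuitionistically derivable.
If both not b and not a hold at a world, no accessible world forces b or forces a, so none forces b or a.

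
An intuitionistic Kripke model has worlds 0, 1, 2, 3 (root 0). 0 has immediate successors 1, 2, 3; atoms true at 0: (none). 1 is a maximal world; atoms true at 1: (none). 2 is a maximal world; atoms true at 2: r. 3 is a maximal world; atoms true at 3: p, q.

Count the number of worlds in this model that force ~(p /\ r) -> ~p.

2

0: does not force it — 0 ||-/- ~(p /\ r) -> ~p: already at 0 itself, 0 ||- ~(p /\ r) but 0 ||-/- ~p.
1: forces it.
2: forces it.
3: does not force it — 3 ||-/- ~(p /\ r) -> ~p: already at 3 itself, 3 ||- ~(p /\ r) but 3 ||-/- ~p.
Worlds forcing the formula: {1, 2}.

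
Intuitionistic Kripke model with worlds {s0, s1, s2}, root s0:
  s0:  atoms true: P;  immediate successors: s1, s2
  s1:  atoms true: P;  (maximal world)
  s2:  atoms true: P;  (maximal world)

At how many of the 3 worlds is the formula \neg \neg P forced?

3

s0: forces it.
s1: forces it.
s2: forces it.
Worlds forcing the formula: {s0, s1, s2}.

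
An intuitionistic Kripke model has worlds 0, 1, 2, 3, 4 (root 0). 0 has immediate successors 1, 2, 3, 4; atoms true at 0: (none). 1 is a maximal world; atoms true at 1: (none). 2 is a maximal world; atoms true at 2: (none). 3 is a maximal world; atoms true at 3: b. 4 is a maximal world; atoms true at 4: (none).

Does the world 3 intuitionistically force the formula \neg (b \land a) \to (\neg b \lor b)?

Yes

3 \Vdash \neg (b \land a) \to (\neg b \lor b): every world accessible from 3 that forces \neg (b \land a) (namely 3) also forces \neg b \lor b.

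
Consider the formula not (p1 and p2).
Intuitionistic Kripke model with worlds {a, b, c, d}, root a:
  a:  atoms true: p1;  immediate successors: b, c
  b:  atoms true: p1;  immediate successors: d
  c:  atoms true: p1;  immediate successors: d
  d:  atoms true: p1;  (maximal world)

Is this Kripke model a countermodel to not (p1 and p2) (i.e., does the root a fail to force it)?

a forces not (p1 and p2): no world accessible from a forces p1 and p2.
So the root a forces not (p1 and p2); the model is not a countermodel.

No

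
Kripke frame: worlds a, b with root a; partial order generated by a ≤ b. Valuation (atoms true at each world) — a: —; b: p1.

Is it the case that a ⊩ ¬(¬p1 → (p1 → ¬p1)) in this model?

No

a ⊮ ¬(¬p1 → (p1 → ¬p1)) since a is accessible from a and a ⊩ ¬p1 → (p1 → ¬p1).
a ⊩ ¬p1 → (p1 → ¬p1) vacuously: no world accessible from a forces the antecedent ¬p1.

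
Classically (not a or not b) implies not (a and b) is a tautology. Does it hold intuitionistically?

Yes

This is a constructively valid De Morgan direction (disjunction of negations to negated conjunction), which is intuitionistically derivable.
If not a holds at a world then no accessible world forces a, hence none forces a and b; likewise for not b.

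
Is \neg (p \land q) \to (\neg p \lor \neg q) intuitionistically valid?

This is the constructively invalid direction of De Morgan's law for conjunction, which is not intuitionistically valid.
A Kripke countermodel: worlds 0, 1, 2; order generated by 0 \le 1, 0 \le 2; atoms true at each world — 0:{}; 1:{p}; 2:{q}.
0 \nVdash \neg (p \land q) \to (\neg p \lor \neg q): already at 0 itself, 0 \Vdash \neg (p \land q) but 0 \nVdash \neg p \lor \neg q.
0 \nVdash \neg p \lor \neg q: neither disjunct is forced at 0.
0 \nVdash \neg p since 1 is accessible from 0 and 1 \Vdash p.
So the root 0 does not force the formula.

No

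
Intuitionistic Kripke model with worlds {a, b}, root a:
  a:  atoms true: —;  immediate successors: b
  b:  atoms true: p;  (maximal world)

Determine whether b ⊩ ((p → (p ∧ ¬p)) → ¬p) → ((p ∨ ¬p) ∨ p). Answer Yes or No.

Yes

b ⊩ ((p → (p ∧ ¬p)) → ¬p) → ((p ∨ ¬p) ∨ p): every world accessible from b that forces (p → (p ∧ ¬p)) → ¬p (namely b) also forces (p ∨ ¬p) ∨ p.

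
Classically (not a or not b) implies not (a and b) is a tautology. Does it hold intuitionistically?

This is a constructively valid De Morgan direction (disjunction of negations to negated conjunction), which is intuitionistically derivable.
If not a holds at a world then no accessible world forces a, hence none forces a and b; likewise for not b.

Yes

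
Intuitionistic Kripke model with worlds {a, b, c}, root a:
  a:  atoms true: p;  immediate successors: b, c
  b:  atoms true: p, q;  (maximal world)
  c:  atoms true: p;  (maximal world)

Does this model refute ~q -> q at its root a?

Yes

a ||-/- ~q -> q: at the accessible world c, c ||- ~q but c ||-/- q.
c lacks atom q, so c ||-/- q.
So the root a does not force ~q -> q; the model is a countermodel.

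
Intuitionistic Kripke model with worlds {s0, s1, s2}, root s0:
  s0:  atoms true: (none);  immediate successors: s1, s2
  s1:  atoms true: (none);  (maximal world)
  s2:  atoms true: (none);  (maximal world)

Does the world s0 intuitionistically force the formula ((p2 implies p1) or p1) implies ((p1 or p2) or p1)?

No

s0 does not force ((p2 implies p1) or p1) implies ((p1 or p2) or p1): already at s0 itself, s0 forces (p2 implies p1) or p1 but s0 does not force (p1 or p2) or p1.
s0 does not force (p1 or p2) or p1: neither disjunct is forced at s0.
s0 does not force p1 or p2: neither disjunct is forced at s0.
s0 lacks atom p1, so s0 does not force p1.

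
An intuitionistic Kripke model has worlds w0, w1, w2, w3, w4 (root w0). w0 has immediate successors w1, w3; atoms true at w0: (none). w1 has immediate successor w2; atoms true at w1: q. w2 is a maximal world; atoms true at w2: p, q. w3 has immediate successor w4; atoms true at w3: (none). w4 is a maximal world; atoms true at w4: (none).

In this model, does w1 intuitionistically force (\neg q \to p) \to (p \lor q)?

w1 \Vdash (\neg q \to p) \to (p \lor q): every world accessible from w1 that forces \neg q \to p (namely w1, w2) also forces p \lor q.

Yes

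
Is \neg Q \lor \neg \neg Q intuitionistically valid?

No

This is the weak law of excluded middle, which is not intuitionistically valid.
A Kripke countermodel: worlds u0, u1, u2; order generated by u0 \le u1, u0 \le u2; atoms true at each world — u0:{}; u1:{Q}; u2:{}.
u0 \nVdash \neg Q \lor \neg \neg Q: neither disjunct is forced at u0.
u0 \nVdash \neg Q since u1 is accessible from u0 and u1 \Vdash Q.
So the root u0 does not force the formula.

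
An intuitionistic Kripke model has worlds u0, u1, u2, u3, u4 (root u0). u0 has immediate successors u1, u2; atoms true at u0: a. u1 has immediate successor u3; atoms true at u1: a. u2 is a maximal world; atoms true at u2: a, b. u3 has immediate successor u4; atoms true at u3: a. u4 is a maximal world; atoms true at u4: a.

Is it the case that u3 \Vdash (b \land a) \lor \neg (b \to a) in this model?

No

u3 \nVdash (b \land a) \lor \neg (b \to a): neither disjunct is forced at u3.
u3 \nVdash b \land a since u3 fails b.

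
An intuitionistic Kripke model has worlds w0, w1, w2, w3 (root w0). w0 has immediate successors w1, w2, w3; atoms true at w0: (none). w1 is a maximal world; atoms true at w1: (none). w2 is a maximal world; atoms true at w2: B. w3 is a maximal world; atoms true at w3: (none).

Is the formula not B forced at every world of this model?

Not every world: w0 does not force not B.
w0 does not force not B since w2 is accessible from w0 and w2 forces B.

No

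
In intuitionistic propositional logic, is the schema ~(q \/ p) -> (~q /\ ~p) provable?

Yes

This is a constructively valid De Morgan direction (negated disjunction to conjunction of negations), which is intuitionistically derivable.
From ~(q \/ p): if q held then q \/ p would, contradiction — so ~q; similarly ~p.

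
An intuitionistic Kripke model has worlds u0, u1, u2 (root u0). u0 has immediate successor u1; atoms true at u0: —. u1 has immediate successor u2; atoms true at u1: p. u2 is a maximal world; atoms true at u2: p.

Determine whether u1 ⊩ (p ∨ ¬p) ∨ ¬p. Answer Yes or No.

u1 ⊩ (p ∨ ¬p) ∨ ¬p via the disjunct p ∨ ¬p.

Yes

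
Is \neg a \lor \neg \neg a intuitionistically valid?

This is the weak law of excluded middle, which is not intuitionistically valid.
A Kripke countermodel: worlds s0, s1, s2; order generated by s0 \le s1, s0 \le s2; atoms true at each world — s0:{}; s1:{a}; s2:{}.
s0 \nVdash \neg a \lor \neg \neg a: neither disjunct is forced at s0.
s0 \nVdash \neg a since s1 is accessible from s0 and s1 \Vdash a.
So the root s0 does not force the formula.

No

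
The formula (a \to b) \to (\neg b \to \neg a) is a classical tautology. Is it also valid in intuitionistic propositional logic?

Yes

This is the forward direction of contraposition, which is intuitionistically derivable.
Assume a \to b and \neg b. If a held then b would follow, contradicting \neg b; so \neg a.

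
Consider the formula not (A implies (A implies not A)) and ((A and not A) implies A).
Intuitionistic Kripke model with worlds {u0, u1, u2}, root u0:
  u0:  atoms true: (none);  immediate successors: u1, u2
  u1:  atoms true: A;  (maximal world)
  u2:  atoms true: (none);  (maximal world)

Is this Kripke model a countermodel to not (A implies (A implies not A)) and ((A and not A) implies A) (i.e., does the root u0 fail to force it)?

Yes

u0 does not force not (A implies (A implies not A)) and ((A and not A) implies A) since u0 fails not (A implies (A implies not A)).
So the root u0 does not force not (A implies (A implies not A)) and ((A and not A) implies A); the model is a countermodel.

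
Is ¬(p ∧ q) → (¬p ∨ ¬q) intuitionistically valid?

No

This is the constructively invalid direction of De Morgan's law for conjunction, which is not intuitionistically valid.
A Kripke countermodel: worlds w0, w1, w2; order generated by w0 ≤ w1, w0 ≤ w2; atoms true at each world — w0:{}; w1:{p}; w2:{q}.
w0 ⊮ ¬(p ∧ q) → (¬p ∨ ¬q): already at w0 itself, w0 ⊩ ¬(p ∧ q) but w0 ⊮ ¬p ∨ ¬q.
w0 ⊮ ¬p ∨ ¬q: neither disjunct is forced at w0.
w0 ⊮ ¬p since w1 is accessible from w0 and w1 ⊩ p.
So the root w0 does not force the formula.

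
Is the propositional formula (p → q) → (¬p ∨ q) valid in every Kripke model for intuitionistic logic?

No

This is the material-implication-as-disjunction principle, which is not intuitionistically valid.
A Kripke countermodel: worlds u, v; order generated by u ≤ v; atoms true at each world — u:{}; v:{p,q}.
u ⊮ (p → q) → (¬p ∨ q): already at u itself, u ⊩ p → q but u ⊮ ¬p ∨ q.
u ⊮ ¬p ∨ q: neither disjunct is forced at u.
u ⊮ ¬p since v is accessible from u and v ⊩ p.
So the root u does not force the formula.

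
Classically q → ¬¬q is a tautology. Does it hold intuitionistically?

Yes

This is double-negation introduction, which is intuitionistically derivable.
If a world forces q then every accessible world forces q (persistence), so none forces ¬q; hence ¬¬q.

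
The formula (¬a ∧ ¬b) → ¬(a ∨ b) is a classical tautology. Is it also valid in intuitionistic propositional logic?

This is a constructively valid De Morgan direction (conjunction of negations to negated disjunction), which is intuitionistically derivable.
If both ¬a and ¬b hold at a world, no accessible world forces a or forces b, so none forces a ∨ b.

Yes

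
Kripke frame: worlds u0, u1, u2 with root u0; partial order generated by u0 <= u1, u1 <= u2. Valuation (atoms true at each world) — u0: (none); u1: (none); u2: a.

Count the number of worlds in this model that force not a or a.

u0: does not force it — u0 does not force not a or a: neither disjunct is forced at u0.
u1: does not force it — u1 does not force not a or a: neither disjunct is forced at u1.
u2: forces it.
Worlds forcing the formula: {u2}.

1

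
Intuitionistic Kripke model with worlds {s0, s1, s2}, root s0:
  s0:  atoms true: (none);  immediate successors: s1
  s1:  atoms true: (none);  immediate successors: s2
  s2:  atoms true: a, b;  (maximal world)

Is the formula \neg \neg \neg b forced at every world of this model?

Not every world: s0 \nVdash \neg \neg \neg b.
s0 \nVdash \neg \neg \neg b since s0 is accessible from s0 and s0 \Vdash \neg \neg b.
s0 \Vdash \neg \neg b: no world accessible from s0 forces \neg b.

No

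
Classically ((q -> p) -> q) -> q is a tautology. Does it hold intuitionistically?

No

This is Peirce's law, which is not intuitionistically valid.
A Kripke countermodel: worlds w0, w1; order generated by w0 <= w1; atoms true at each world — w0:{}; w1:{q}.
w0 ||-/- ((q -> p) -> q) -> q: already at w0 itself, w0 ||- (q -> p) -> q but w0 ||-/- q.
w0 lacks atom q, so w0 ||-/- q.
So the root w0 does not force the formula.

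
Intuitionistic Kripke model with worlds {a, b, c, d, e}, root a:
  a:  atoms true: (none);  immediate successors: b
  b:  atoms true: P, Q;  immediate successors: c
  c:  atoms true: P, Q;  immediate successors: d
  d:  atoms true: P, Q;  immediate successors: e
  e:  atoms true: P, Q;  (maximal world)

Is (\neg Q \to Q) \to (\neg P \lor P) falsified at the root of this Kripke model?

Yes

a \nVdash (\neg Q \to Q) \to (\neg P \lor P): already at a itself, a \Vdash \neg Q \to Q but a \nVdash \neg P \lor P.
a \nVdash \neg P \lor P: neither disjunct is forced at a.
a \nVdash \neg P since b is accessible from a and b \Vdash P.
So the root a does not force (\neg Q \to Q) \to (\neg P \lor P); the model is a countermodel.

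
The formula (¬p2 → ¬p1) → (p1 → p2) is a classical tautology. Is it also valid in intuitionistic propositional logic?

This is the converse of contraposition, which is not intuitionistically valid.
A Kripke countermodel: worlds u, v; order generated by u ≤ v; atoms true at each world — u:{p1}; v:{p1,p2}.
u ⊮ (¬p2 → ¬p1) → (p1 → p2): already at u itself, u ⊩ ¬p2 → ¬p1 but u ⊮ p1 → p2.
u ⊮ p1 → p2: already at u itself, u ⊩ p1 but u ⊮ p2.
u lacks atom p2, so u ⊮ p2.
So the root u does not force the formula.

No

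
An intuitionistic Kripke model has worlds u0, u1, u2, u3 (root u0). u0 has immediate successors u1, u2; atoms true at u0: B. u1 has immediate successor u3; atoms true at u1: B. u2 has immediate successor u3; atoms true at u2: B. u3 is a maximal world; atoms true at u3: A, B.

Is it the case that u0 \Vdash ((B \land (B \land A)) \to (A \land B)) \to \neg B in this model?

u0 \nVdash ((B \land (B \land A)) \to (A \land B)) \to \neg B: already at u0 itself, u0 \Vdash (B \land (B \land A)) \to (A \land B) but u0 \nVdash \neg B.
u0 \nVdash \neg B since u0 is accessible from u0 and u0 \Vdash B.

No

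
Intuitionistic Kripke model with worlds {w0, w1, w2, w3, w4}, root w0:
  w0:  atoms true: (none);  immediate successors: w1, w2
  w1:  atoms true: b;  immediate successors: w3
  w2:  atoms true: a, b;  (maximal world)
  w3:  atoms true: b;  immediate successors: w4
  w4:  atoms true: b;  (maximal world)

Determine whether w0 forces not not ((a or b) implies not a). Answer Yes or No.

No

w0 does not force not not ((a or b) implies not a) since w2 is accessible from w0 and w2 forces not ((a or b) implies not a).
w2 forces not ((a or b) implies not a): no world accessible from w2 forces (a or b) implies not a.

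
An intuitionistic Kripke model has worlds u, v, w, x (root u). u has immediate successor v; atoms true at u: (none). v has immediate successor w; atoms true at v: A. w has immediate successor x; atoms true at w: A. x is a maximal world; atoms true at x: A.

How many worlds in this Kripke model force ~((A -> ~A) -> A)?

u: does not force it — u ||-/- ~((A -> ~A) -> A) since u is accessible from u and u ||- (A -> ~A) -> A.
v: does not force it.
w: does not force it.
x: does not force it.
Worlds forcing the formula: { }.

0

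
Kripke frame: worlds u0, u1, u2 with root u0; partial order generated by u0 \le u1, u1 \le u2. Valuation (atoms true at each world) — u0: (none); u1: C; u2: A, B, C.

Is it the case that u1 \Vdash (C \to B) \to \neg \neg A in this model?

u1 \Vdash (C \to B) \to \neg \neg A: every world accessible from u1 that forces C \to B (namely u2) also forces \neg \neg A.

Yes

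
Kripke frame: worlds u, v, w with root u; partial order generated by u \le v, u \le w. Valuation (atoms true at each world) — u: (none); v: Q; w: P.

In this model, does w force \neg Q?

Yes

w \Vdash \neg Q: no world accessible from w forces Q.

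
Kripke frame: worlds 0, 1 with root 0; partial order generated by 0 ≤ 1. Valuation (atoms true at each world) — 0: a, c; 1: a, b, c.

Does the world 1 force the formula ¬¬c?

Yes

1 ⊩ ¬¬c: no world accessible from 1 forces ¬c.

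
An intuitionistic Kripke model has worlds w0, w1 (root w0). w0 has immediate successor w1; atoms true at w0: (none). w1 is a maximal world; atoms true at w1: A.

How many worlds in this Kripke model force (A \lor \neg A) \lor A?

1

w0: does not force it — w0 \nVdash (A \lor \neg A) \lor A: neither disjunct is forced at w0.
w1: forces it.
Worlds forcing the formula: {w1}.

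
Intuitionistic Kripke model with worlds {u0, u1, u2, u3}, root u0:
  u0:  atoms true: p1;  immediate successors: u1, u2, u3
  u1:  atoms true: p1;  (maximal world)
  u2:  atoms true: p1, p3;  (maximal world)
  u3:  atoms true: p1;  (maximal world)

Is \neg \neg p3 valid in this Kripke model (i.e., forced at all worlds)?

Not every world: u0 \nVdash \neg \neg p3.
u0 \nVdash \neg \neg p3 since u1 is accessible from u0 and u1 \Vdash \neg p3.
u1 \Vdash \neg p3: no world accessible from u1 forces p3.

No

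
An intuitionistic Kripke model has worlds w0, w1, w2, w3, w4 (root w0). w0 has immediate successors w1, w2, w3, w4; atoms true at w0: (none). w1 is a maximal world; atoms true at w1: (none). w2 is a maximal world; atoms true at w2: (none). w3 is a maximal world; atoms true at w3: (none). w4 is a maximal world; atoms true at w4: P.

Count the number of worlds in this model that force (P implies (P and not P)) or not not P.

4

w0: does not force it — w0 does not force (P implies (P and not P)) or not not P: neither disjunct is forced at w0.
w1: forces it.
w2: forces it.
w3: forces it.
w4: forces it.
Worlds forcing the formula: {w1, w2, w3, w4}.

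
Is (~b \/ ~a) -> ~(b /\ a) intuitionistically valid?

This is a constructively valid De Morgan direction (disjunction of negations to negated conjunction), which is intuitionistically derivable.
If ~b holds at a world then no accessible world forces b, hence none forces b /\ a; likewise for ~a.

Yes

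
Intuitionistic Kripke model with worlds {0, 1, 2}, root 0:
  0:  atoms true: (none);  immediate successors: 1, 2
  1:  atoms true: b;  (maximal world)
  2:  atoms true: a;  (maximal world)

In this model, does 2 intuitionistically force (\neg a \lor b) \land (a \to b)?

2 \nVdash (\neg a \lor b) \land (a \to b) since 2 fails \neg a \lor b.

No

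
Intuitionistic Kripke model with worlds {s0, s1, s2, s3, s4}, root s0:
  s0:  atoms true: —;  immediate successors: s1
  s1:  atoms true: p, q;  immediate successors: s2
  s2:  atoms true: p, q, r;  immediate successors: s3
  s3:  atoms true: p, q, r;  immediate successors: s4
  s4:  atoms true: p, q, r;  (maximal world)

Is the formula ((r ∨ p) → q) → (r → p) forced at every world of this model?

Yes

s0 ⊩ ((r ∨ p) → q) → (r → p): every world accessible from s0 that forces (r ∨ p) → q (namely s0, s1, s2, s3, s4) also forces r → p.
Since the root s0 forces ((r ∨ p) → q) → (r → p) and forcing is persistent (monotone upward), every world forces it.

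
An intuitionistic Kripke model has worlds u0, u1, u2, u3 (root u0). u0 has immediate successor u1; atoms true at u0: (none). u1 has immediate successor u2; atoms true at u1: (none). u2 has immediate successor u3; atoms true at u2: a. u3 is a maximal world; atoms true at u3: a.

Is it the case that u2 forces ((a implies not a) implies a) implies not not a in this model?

Yes

u2 forces ((a implies not a) implies a) implies not not a: every world accessible from u2 that forces (a implies not a) implies a (namely u2, u3) also forces not not a.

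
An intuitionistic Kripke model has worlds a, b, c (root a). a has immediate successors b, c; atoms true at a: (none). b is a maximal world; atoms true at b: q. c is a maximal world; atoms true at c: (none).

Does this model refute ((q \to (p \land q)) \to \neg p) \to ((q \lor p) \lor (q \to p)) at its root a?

Yes

a \nVdash ((q \to (p \land q)) \to \neg p) \to ((q \lor p) \lor (q \to p)): already at a itself, a \Vdash (q \to (p \land q)) \to \neg p but a \nVdash (q \lor p) \lor (q \to p).
a \nVdash (q \lor p) \lor (q \to p): neither disjunct is forced at a.
a \nVdash q \lor p: neither disjunct is forced at a.
a lacks atom q, so a \nVdash q.
So the root a does not force ((q \to (p \land q)) \to \neg p) \to ((q \lor p) \lor (q \to p)); the model is a countermodel.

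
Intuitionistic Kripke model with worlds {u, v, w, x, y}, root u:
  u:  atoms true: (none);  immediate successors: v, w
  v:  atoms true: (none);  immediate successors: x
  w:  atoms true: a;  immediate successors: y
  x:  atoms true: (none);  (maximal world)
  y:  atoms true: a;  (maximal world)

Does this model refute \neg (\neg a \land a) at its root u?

No

u \Vdash \neg (\neg a \land a): no world accessible from u forces \neg a \land a.
So the root u forces \neg (\neg a \land a); the model is not a countermodel.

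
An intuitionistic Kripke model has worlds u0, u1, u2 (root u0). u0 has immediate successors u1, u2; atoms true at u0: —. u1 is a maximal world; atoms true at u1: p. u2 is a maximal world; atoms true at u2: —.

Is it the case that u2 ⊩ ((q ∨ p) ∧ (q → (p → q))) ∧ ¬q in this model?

u2 ⊮ ((q ∨ p) ∧ (q → (p → q))) ∧ ¬q since u2 fails (q ∨ p) ∧ (q → (p → q)).

No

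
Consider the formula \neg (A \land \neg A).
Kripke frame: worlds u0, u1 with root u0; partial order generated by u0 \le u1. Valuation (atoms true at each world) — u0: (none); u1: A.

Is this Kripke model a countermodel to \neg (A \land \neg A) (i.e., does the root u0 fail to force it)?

u0 \Vdash \neg (A \land \neg A): no world accessible from u0 forces A \land \neg A.
So the root u0 forces \neg (A \land \neg A); the model is not a countermodel.

No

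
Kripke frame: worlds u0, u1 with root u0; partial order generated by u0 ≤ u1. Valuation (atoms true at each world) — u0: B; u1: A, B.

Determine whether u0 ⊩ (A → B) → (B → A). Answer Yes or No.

u0 ⊮ (A → B) → (B → A): already at u0 itself, u0 ⊩ A → B but u0 ⊮ B → A.
u0 ⊮ B → A: already at u0 itself, u0 ⊩ B but u0 ⊮ A.
u0 lacks atom A, so u0 ⊮ A.

No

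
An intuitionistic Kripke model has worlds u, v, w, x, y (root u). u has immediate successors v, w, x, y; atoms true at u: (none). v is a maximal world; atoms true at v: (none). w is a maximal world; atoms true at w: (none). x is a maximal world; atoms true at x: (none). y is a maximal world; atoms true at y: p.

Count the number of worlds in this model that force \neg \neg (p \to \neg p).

u: does not force it — u \nVdash \neg \neg (p \to \neg p) since y is accessible from u and y \Vdash \neg (p \to \neg p).
v: forces it.
w: forces it.
x: forces it.
y: does not force it — y \nVdash \neg \neg (p \to \neg p) since y is accessible from y and y \Vdash \neg (p \to \neg p).
Worlds forcing the formula: {v, w, x}.

3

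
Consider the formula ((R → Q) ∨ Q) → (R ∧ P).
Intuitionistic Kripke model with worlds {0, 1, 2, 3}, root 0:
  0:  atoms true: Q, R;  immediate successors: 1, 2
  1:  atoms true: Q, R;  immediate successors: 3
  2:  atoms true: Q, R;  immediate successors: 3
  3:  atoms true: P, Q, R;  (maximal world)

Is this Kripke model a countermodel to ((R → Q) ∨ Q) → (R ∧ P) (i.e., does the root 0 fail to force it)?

0 ⊮ ((R → Q) ∨ Q) → (R ∧ P): already at 0 itself, 0 ⊩ (R → Q) ∨ Q but 0 ⊮ R ∧ P.
0 ⊮ R ∧ P since 0 fails P.
So the root 0 does not force ((R → Q) ∨ Q) → (R ∧ P); the model is a countermodel.

Yes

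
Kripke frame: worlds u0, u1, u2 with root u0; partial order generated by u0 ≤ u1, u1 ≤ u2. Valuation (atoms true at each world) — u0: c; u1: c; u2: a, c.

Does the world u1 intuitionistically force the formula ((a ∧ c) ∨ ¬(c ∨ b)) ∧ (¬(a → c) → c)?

u1 ⊮ ((a ∧ c) ∨ ¬(c ∨ b)) ∧ (¬(a → c) → c) since u1 fails (a ∧ c) ∨ ¬(c ∨ b).

No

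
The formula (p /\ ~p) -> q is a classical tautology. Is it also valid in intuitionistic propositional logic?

Yes

This is an instance of ex falso quodlibet, which is intuitionistically derivable.
No world can force both p and ~p, so the antecedent p /\ ~p is never forced and the implication holds vacuously at every world.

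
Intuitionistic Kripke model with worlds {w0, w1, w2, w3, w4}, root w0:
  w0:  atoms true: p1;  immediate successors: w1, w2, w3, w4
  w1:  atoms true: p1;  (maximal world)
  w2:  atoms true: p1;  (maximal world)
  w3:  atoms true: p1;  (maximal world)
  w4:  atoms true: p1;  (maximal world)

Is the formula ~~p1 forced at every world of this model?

Yes

w0 ||- ~~p1: no world accessible from w0 forces ~p1.
Since the root w0 forces ~~p1 and forcing is persistent (monotone upward), every world forces it.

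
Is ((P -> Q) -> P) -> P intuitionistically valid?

This is Peirce's law, which is not intuitionistically valid.
A Kripke countermodel: worlds s0, s1; order generated by s0 <= s1; atoms true at each world — s0:{}; s1:{P}.
s0 ||-/- ((P -> Q) -> P) -> P: already at s0 itself, s0 ||- (P -> Q) -> P but s0 ||-/- P.
s0 lacks atom P, so s0 ||-/- P.
So the root s0 does not force the formula.

No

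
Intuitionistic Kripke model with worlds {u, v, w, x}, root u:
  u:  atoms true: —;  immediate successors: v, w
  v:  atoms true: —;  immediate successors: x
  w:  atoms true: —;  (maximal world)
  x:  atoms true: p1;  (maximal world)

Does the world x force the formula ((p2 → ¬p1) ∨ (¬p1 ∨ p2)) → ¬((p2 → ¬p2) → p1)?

No

x ⊮ ((p2 → ¬p1) ∨ (¬p1 ∨ p2)) → ¬((p2 → ¬p2) → p1): already at x itself, x ⊩ (p2 → ¬p1) ∨ (¬p1 ∨ p2) but x ⊮ ¬((p2 → ¬p2) → p1).
x ⊮ ¬((p2 → ¬p2) → p1) since x is accessible from x and x ⊩ (p2 → ¬p2) → p1.
x ⊩ (p2 → ¬p2) → p1: every world accessible from x that forces p2 → ¬p2 (namely x) also forces p1.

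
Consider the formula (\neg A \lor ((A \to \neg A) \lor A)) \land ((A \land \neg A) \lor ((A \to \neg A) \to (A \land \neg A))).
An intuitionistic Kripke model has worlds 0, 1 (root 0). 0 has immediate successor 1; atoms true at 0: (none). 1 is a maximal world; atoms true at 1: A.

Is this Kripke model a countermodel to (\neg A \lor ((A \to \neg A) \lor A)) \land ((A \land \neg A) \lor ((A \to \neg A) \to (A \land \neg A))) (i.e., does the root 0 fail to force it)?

0 \nVdash (\neg A \lor ((A \to \neg A) \lor A)) \land ((A \land \neg A) \lor ((A \to \neg A) \to (A \land \neg A))) since 0 fails \neg A \lor ((A \to \neg A) \lor A).
So the root 0 does not force (\neg A \lor ((A \to \neg A) \lor A)) \land ((A \land \neg A) \lor ((A \to \neg A) \to (A \land \neg A))); the model is a countermodel.

Yes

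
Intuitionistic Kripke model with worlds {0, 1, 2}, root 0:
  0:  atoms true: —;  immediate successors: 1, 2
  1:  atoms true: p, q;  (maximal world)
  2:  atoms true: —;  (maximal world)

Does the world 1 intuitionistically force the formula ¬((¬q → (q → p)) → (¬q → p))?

1 ⊮ ¬((¬q → (q → p)) → (¬q → p)) since 1 is accessible from 1 and 1 ⊩ (¬q → (q → p)) → (¬q → p).
1 ⊩ (¬q → (q → p)) → (¬q → p): every world accessible from 1 that forces ¬q → (q → p) (namely 1) also forces ¬q → p.

No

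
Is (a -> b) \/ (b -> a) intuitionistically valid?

No

This is the Gödel–Dummett linearity axiom, which is not intuitionistically valid.
A Kripke countermodel: worlds 0, 1, 2; order generated by 0 <= 1, 0 <= 2; atoms true at each world — 0:{}; 1:{a}; 2:{b}.
0 ||-/- (a -> b) \/ (b -> a): neither disjunct is forced at 0.
0 ||-/- a -> b: at the accessible world 1, 1 ||- a but 1 ||-/- b.
1 lacks atom b, so 1 ||-/- b.
So the root 0 does not force the formula.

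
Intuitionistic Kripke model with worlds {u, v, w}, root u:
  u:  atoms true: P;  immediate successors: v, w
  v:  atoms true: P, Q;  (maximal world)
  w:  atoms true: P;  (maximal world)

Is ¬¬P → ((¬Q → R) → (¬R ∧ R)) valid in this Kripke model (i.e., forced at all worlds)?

Not every world: u ⊮ ¬¬P → ((¬Q → R) → (¬R ∧ R)).
u ⊮ ¬¬P → ((¬Q → R) → (¬R ∧ R)): already at u itself, u ⊩ ¬¬P but u ⊮ (¬Q → R) → (¬R ∧ R).
u ⊮ (¬Q → R) → (¬R ∧ R): at the accessible world v, v ⊩ ¬Q → R but v ⊮ ¬R ∧ R.
v ⊮ ¬R ∧ R since v fails R.

No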